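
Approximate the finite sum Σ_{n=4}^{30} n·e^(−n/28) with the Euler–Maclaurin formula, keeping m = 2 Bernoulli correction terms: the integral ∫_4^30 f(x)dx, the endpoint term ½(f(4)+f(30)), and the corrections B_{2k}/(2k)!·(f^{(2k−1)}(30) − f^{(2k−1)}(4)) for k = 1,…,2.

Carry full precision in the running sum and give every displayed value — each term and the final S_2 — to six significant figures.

S_2 ≈ 227.280

∫_4^30 x·e^(−x/28) dx evaluates to 220.472.
½[f(4) + f(30)] = ½[3.46751 + 10.2756] = 6.87154.
Running total after boundary: 227.344.
k=1: B_{2}/(2)! × [f^{(1)}(30) − f^{(1)}(4)] = 1/12 × (-0.0244656 − 0.743038) = -0.0639587.
Running total after k=1: 227.280.
k=2: B_{4}/(4)! × [f^{(3)}(30) − f^{(3)}(4)] = −1/720 × (0.000842566 − 0.00315918) = 3.21751e-06.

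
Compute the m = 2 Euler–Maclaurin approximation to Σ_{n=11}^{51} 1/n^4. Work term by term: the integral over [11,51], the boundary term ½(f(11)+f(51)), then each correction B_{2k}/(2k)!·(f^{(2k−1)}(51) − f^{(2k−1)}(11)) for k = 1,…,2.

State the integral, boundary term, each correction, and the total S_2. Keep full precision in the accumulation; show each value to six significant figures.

S_2 ≈ 0.000284210

∫_11^51 1/x^4 dx evaluates to 0.000247925.
Endpoint term: (f(11) + f(51))/2 = (6.83013e-05 + 1.47815e-07)/2 = 3.42246e-05.
Running total after boundary: 0.000282150.
Order-1 term: 1/12 · (-1.15934e-08 − (-2.48369e-05)) = 2.06877e-06.
After k=1: 0.000284219.
Order-2 term: −1/720 · (-1.33718e-10 − (-6.15790e-06)) = -8.55245e-09.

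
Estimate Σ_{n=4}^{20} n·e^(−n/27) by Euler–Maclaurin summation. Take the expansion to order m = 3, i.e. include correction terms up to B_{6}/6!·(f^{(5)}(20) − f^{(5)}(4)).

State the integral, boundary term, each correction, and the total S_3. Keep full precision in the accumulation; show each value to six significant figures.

The integral term ∫_4^20 x·e^(−x/27) dx = 116.739.
Endpoint term: (f(4) + f(20))/2 = (3.44921 + 9.53521)/2 = 6.49221.
Integral + boundary = 123.231.
Correction k=1: B_{2}/2! · (f^{(1)}(20) − f^{(1)}(4)) = 1/12 · (0.123605 − 0.734555) = -0.0509125.
Running total after k=1: 123.180.
Correction k=2: B_{4}/4! · (f^{(3)}(20) − f^{(3)}(4)) = −1/720 · (0.00147754 − 0.00337334) = 2.63305e-06.
Running total after k=2: 123.180.
Correction k=3: B_{6}/6! · (f^{(5)}(20) − f^{(5)}(4)) = 1/30240 · (3.82102e-06 − 7.87250e-06) = -1.33977e-10.

S_3 ≈ 123.180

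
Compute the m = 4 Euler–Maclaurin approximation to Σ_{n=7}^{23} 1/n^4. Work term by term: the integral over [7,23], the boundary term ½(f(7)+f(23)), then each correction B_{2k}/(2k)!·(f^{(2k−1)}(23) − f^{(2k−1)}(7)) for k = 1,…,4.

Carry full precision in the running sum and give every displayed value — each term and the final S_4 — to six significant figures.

S_4 ≈ 0.00117404

∫_7^23 1/x^4 dx evaluates to 0.000944421.
Endpoint term: (f(7) + f(23))/2 = (0.000416493 + 3.57346e-06)/2 = 0.000210033.
Running total after boundary: 0.00115445.
k=1: B_{2}/(2)! × [f^{(1)}(23) − f^{(1)}(7)] = 1/12 × (-6.21471e-07 − (-0.000237996)) = 1.97812e-05.
Running total after k=1: 0.00117424.
k=2: B_{4}/(4)! × [f^{(3)}(23) − f^{(3)}(7)] = −1/720 × (-3.52441e-08 − (-0.000145712)) = -2.02329e-07.
Running total after k=2: 0.00117403.
k=3: B_{6}/(6)! × [f^{(5)}(23) − f^{(5)}(7)] = 1/30240 × (-3.73094e-09 − (-0.000166528)) = 5.50675e-09.
Running total after k=3: 0.00117404.
k=4: B_{8}/(8)! × [f^{(7)}(23) − f^{(7)}(7)] = −1/1209600 × (-6.34754e-10 − (-0.000305868)) = -2.52866e-10.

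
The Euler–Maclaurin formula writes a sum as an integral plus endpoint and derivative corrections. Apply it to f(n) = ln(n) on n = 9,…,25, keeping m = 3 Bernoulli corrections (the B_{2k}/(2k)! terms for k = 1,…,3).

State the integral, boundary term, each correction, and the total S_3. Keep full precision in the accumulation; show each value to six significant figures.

The integral term ∫_9^25 ln(x) dx = 44.6969.
Endpoint term: (f(9) + f(25))/2 = (2.19722 + 3.21888)/2 = 2.70805.
Integral + boundary = 47.4049.
Order-1 term: 1/12 · (0.0400000 − 0.111111) = -0.00592593.
Partial sum through k=1: 47.3990.
Order-2 term: −1/720 · (0.000128000 − 0.00274348) = 3.63262e-06.
Partial sum through k=2: 47.3990.
Order-3 term: 1/30240 · (2.45760e-06 − 0.000406442) = -1.33593e-08.

S_3 ≈ 47.3990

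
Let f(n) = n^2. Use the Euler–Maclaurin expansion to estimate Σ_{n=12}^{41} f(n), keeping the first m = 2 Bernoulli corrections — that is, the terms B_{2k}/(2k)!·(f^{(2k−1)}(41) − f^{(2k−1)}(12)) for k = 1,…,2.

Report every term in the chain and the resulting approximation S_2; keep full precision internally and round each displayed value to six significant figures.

The integral term ∫_12^41 x^2 dx = 22397.7.
½[f(12) + f(41)] = ½[144.000 + 1681.00] = 912.500.
Running total after boundary: 23310.2.
Correction k=1: B_{2}/2! · (f^{(1)}(41) − f^{(1)}(12)) = 1/12 · (82.0000 − 24.0000) = 4.83333.
Partial sum through k=1: 23315.0.
Correction k=2: B_{4}/4! · (f^{(3)}(41) − f^{(3)}(12)) = −1/720 · (0.00000 − 0.00000) = 0.00000.

S_2 ≈ 23315.0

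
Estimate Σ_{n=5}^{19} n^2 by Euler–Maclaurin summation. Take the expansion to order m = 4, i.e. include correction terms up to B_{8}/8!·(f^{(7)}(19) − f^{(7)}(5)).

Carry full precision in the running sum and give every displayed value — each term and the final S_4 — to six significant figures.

S_4 ≈ 2440.00

∫_5^19 x^2 dx evaluates to 2244.67.
Boundary: ½(f(5) + f(19)) = ½(25.0000 + 361.000) = 193.000.
Integral + boundary = 2437.67.
Order-1 term: 1/12 · (38.0000 − 10.0000) = 2.33333.
Partial sum through k=1: 2440.00.
Order-2 term: −1/720 · (0.00000 − 0.00000) = 0.00000.
Partial sum through k=2: 2440.00.
Order-3 term: 1/30240 · (0.00000 − 0.00000) = 0.00000.
Partial sum through k=3: 2440.00.
Order-4 term: −1/1209600 · (0.00000 − 0.00000) = 0.00000.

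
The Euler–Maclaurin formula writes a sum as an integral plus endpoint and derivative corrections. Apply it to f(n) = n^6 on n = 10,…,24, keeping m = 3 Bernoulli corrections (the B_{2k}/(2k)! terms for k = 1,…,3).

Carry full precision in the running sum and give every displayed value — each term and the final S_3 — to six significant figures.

S_3 ≈ 7.53762e+08

Integral: ∫_10^24 x^6 dx = 6.53782e+08.
Boundary: ½(f(10) + f(24)) = ½(1.00000e+06 + 1.91103e+08) = 9.60515e+07.
Integral + boundary = 7.49833e+08.
Order-1 term: 1/12 · (4.77757e+07 − 600000) = 3.93131e+06.
Running total after k=1: 7.53764e+08.
Order-2 term: −1/720 · (1.65888e+06 − 120000) = -2137.33.
Running total after k=2: 7.53762e+08.
Order-3 term: 1/30240 · (17280.0 − 7200.00) = 0.333333.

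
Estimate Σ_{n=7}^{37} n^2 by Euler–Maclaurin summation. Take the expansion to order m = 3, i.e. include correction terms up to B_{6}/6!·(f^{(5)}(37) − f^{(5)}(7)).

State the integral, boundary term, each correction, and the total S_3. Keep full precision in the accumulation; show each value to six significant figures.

Integral: ∫_7^37 x^2 dx = 16770.0.
Endpoint term: (f(7) + f(37))/2 = (49.0000 + 1369.00)/2 = 709.000.
Running total after boundary: 17479.0.
k=1: B_{2}/(2)! × [f^{(1)}(37) − f^{(1)}(7)] = 1/12 × (74.0000 − 14.0000) = 5.00000.
Running total after k=1: 17484.0.
k=2: B_{4}/(4)! × [f^{(3)}(37) − f^{(3)}(7)] = −1/720 × (0.00000 − 0.00000) = 0.00000.
Running total after k=2: 17484.0.
k=3: B_{6}/(6)! × [f^{(5)}(37) − f^{(5)}(7)] = 1/30240 × (0.00000 − 0.00000) = 0.00000.

S_3 ≈ 17484.0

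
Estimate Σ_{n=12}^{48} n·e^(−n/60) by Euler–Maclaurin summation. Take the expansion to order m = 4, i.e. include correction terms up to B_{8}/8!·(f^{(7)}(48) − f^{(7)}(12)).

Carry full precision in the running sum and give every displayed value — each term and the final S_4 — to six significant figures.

The integral term ∫_12^48 x·e^(−x/60) dx = 625.265.
½[f(12) + f(48)] = ½[9.82477 + 21.5678] = 15.6963.
Integral + boundary = 640.961.
Correction k=1: B_{2}/2! · (f^{(1)}(48) − f^{(1)}(12)) = 1/12 · (0.0898658 − 0.654985) = -0.0470932.
Running total after k=1: 640.914.
Correction k=2: B_{4}/4! · (f^{(3)}(48) − f^{(3)}(12)) = −1/720 · (0.000274590 − 0.000636791) = 5.03056e-07.
Running total after k=2: 640.914.
Correction k=3: B_{6}/6! · (f^{(5)}(48) − f^{(5)}(12)) = 1/30240 · (1.45616e-07 − 3.03234e-07) = -5.21223e-12.
Running total after k=3: 640.914.
Correction k=4: B_{8}/8! · (f^{(7)}(48) − f^{(7)}(12)) = −1/1209600 · (5.97102e-11 − 1.19328e-10) = 4.92872e-17.

S_4 ≈ 640.914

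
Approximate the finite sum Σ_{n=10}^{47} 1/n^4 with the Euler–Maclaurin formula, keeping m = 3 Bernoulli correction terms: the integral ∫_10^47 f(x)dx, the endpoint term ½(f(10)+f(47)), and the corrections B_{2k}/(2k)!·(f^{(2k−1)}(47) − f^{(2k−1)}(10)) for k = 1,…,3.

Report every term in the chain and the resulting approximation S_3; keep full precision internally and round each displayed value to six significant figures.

S_3 ≈ 0.000383541

The integral term ∫_10^47 1/x^4 dx = 0.000330123.
Endpoint term: (f(10) + f(47))/2 = (0.000100000 + 2.04931e-07)/2 = 5.01025e-05.
Running total after boundary: 0.000380225.
Correction k=1: B_{2}/2! · (f^{(1)}(47) − f^{(1)}(10)) = 1/12 · (-1.74410e-08 − (-4.00000e-05)) = 3.33188e-06.
Partial sum through k=1: 0.000383557.
Correction k=2: B_{4}/4! · (f^{(3)}(47) − f^{(3)}(10)) = −1/720 · (-2.36862e-10 − (-1.20000e-05)) = -1.66663e-08.
Partial sum through k=2: 0.000383540.
Correction k=3: B_{6}/6! · (f^{(5)}(47) − f^{(5)}(10)) = 1/30240 · (-6.00466e-12 − (-6.72000e-06)) = 2.22222e-10.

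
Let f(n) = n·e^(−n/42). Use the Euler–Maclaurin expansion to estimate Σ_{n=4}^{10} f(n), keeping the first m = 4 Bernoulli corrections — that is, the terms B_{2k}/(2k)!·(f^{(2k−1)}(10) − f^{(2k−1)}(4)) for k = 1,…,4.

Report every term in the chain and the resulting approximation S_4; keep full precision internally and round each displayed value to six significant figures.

S_4 ≈ 40.9600

∫_4^10 x·e^(−x/42) dx evaluates to 35.2195.
Boundary: ½(f(4) + f(10)) = ½(3.63663 + 7.88128) = 5.75895.
Running total after boundary: 40.9785.
Correction k=1: B_{2}/2! · (f^{(1)}(10) − f^{(1)}(4)) = 1/12 · (0.600478 − 0.822570) = -0.0185077.
After k=1: 40.9600.
Correction k=2: B_{4}/4! · (f^{(3)}(10) − f^{(3)}(4)) = −1/720 · (0.00123398 − 0.00149710) = 3.65449e-07.
After k=2: 40.9600.
Correction k=3: B_{6}/6! · (f^{(5)}(10) − f^{(5)}(4)) = 1/30240 · (1.20609e-06 − 1.43304e-06) = -7.50504e-12.
After k=3: 40.9600.
Correction k=4: B_{8}/8! · (f^{(7)}(10) − f^{(7)}(4)) = −1/1209600 · (9.70890e-10 − 1.14365e-09) = 1.42821e-16.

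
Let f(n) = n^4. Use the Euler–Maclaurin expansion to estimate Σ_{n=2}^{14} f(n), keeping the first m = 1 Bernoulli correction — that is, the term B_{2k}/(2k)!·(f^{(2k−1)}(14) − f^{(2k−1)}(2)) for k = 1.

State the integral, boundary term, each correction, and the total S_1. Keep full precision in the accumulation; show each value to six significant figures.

S_1 ≈ 127686

The integral term ∫_2^14 x^4 dx = 107558.
Boundary: ½(f(2) + f(14)) = ½(16.0000 + 38416.0) = 19216.0.
Integral + boundary = 126774.
Order-1 term: 1/12 · (10976.0 − 32.0000) = 912.000.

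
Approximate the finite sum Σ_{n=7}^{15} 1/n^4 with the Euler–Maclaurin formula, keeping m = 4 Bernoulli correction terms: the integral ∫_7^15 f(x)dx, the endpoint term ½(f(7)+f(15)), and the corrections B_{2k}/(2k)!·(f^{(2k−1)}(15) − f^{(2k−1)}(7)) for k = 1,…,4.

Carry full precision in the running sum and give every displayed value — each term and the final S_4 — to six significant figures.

S_4 ≈ 0.00111037

The integral term ∫_7^15 1/x^4 dx = 0.000873052.
Boundary: ½(f(7) + f(15)) = ½(0.000416493 + 1.97531e-05) = 0.000218123.
Running total after boundary: 0.00109117.
Correction k=1: B_{2}/2! · (f^{(1)}(15) − f^{(1)}(7)) = 1/12 · (-5.26749e-06 − (-0.000237996)) = 1.93940e-05.
Running total after k=1: 0.00111057.
Correction k=2: B_{4}/4! · (f^{(3)}(15) − f^{(3)}(7)) = −1/720 · (-7.02332e-07 − (-0.000145712)) = -2.01402e-07.
Running total after k=2: 0.00111037.
Correction k=3: B_{6}/6! · (f^{(5)}(15) − f^{(5)}(7)) = 1/30240 · (-1.74803e-07 − (-0.000166528)) = 5.50109e-09.
Running total after k=3: 0.00111037.
Correction k=4: B_{8}/8! · (f^{(7)}(15) − f^{(7)}(7)) = −1/1209600 · (-6.99210e-08 − (-0.000305868)) = -2.52809e-10.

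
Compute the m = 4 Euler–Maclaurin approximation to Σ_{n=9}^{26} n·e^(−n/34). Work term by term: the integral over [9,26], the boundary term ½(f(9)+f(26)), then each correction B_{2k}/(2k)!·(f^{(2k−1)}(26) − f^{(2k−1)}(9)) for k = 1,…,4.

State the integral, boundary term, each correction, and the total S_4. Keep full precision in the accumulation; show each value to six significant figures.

The integral term ∫_9^26 x·e^(−x/34) dx = 172.425.
½[f(9) + f(26)] = ½[6.90688 + 12.1022] = 9.50456.
Running total after boundary: 181.929.
Correction k=1: B_{2}/2! · (f^{(1)}(26) − f^{(1)}(9)) = 1/12 · (0.109523 − 0.564288) = -0.0378971.
Partial sum through k=1: 181.891.
Correction k=2: B_{4}/4! · (f^{(3)}(26) − f^{(3)}(9)) = −1/720 · (0.000900056 − 0.00181587) = 1.27197e-06.
Partial sum through k=2: 181.891.
Correction k=3: B_{6}/6! · (f^{(5)}(26) − f^{(5)}(9)) = 1/30240 · (1.47523e-06 − 2.71939e-06) = -4.11427e-11.
Partial sum through k=3: 181.891.
Correction k=4: B_{8}/8! · (f^{(7)}(26) − f^{(7)}(9)) = −1/1209600 · (1.87878e-09 − 3.34598e-09) = 1.21296e-15.

S_4 ≈ 181.891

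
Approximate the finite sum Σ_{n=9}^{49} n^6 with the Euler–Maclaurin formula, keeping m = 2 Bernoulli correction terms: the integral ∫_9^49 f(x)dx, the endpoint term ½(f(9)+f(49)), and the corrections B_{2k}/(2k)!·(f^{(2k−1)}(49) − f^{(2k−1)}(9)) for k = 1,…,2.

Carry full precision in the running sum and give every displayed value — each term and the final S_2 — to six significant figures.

S_2 ≈ 1.03950e+11

Integral: ∫_9^49 x^6 dx = 9.68883e+10.
½[f(9) + f(49)] = ½[531441 + 1.38413e+10] = 6.92091e+09.
Integral + boundary = 1.03809e+11.
Order-1 term: 1/12 · (1.69485e+09 − 354294) = 1.41208e+08.
Running total after k=1: 1.03950e+11.
Order-2 term: −1/720 · (1.41179e+07 − 87480.0) = -19486.7.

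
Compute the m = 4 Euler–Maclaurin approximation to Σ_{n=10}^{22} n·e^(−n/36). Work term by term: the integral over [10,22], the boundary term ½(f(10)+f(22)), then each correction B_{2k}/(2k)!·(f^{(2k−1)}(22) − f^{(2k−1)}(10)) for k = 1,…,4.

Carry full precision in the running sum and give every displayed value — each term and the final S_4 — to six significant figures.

∫_10^22 x·e^(−x/36) dx evaluates to 121.106.
Boundary: ½(f(10) + f(22)) = ½(7.57465 + 11.9404) = 9.75755.
Integral + boundary = 130.863.
Order-1 term: 1/12 · (0.211068 − 0.547058) = -0.0279991.
Partial sum through k=1: 130.835.
Order-2 term: −1/720 · (0.00100043 − 0.00159104) = 8.20286e-07.
Partial sum through k=2: 130.835.
Order-3 term: 1/30240 · (1.41822e-06 − 2.12961e-06) = -2.35248e-11.
Partial sum through k=3: 130.835.
Order-4 term: −1/1209600 · (1.59297e-09 − 2.33916e-09) = 6.16891e-16.

S_4 ≈ 130.835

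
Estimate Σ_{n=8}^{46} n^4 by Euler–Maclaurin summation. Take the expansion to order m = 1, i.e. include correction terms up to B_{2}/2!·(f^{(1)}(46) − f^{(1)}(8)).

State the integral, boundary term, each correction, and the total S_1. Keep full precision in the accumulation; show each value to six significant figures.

The integral term ∫_8^46 x^4 dx = 4.11860e+07.
½[f(8) + f(46)] = ½[4096.00 + 4.47746e+06] = 2.24078e+06.
Integral + boundary = 4.34268e+07.
k=1: B_{2}/(2)! × [f^{(1)}(46) − f^{(1)}(8)] = 1/12 × (389344 − 2048.00) = 32274.7.

S_1 ≈ 4.34591e+07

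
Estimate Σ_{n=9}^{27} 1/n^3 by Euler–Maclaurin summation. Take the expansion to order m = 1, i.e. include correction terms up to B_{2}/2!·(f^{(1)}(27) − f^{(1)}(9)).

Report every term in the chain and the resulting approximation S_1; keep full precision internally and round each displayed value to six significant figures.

∫_9^27 1/x^3 dx evaluates to 0.00548697.
Boundary: ½(f(9) + f(27)) = ½(0.00137174 + 5.08053e-05) = 0.000711274.
So far: 0.00619824.
Order-1 term: 1/12 · (-5.64503e-06 − (-0.000457247)) = 3.76335e-05.

S_1 ≈ 0.00623588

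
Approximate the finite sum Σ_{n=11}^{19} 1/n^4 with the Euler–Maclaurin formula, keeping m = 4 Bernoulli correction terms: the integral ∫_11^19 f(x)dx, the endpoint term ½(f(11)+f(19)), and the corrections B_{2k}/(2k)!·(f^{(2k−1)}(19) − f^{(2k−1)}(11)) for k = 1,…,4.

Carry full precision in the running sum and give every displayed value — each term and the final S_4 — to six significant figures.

The integral term ∫_11^19 1/x^4 dx = 0.000201840.
Boundary: ½(f(11) + f(19)) = ½(6.83013e-05 + 7.67336e-06) = 3.79874e-05.
Running total after boundary: 0.000239828.
k=1: B_{2}/(2)! × [f^{(1)}(19) − f^{(1)}(11)] = 1/12 × (-1.61544e-06 − (-2.48369e-05)) = 1.93512e-06.
Partial sum through k=1: 0.000241763.
k=2: B_{4}/(4)! × [f^{(3)}(19) − f^{(3)}(11)] = −1/720 × (-1.34247e-07 − (-6.15790e-06)) = -8.36618e-09.
Partial sum through k=2: 0.000241754.
k=3: B_{6}/(6)! × [f^{(5)}(19) − f^{(5)}(11)] = 1/30240 × (-2.08251e-08 − (-2.84994e-06)) = 9.35553e-11.
Partial sum through k=3: 0.000241755.
k=4: B_{8}/(8)! × [f^{(7)}(19) − f^{(7)}(11)] = −1/1209600 × (-5.19185e-09 − (-2.11979e-06)) = -1.74818e-12.

S_4 ≈ 0.000241755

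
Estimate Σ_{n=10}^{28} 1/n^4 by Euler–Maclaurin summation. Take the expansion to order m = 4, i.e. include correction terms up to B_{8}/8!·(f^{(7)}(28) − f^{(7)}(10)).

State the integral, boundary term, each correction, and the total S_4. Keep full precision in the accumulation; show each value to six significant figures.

S_4 ≈ 0.000372260

Integral: ∫_10^28 1/x^4 dx = 0.000318149.
Boundary: ½(f(10) + f(28)) = ½(0.000100000 + 1.62693e-06) = 5.08135e-05.
Integral + boundary = 0.000368962.
Correction k=1: B_{2}/2! · (f^{(1)}(28) − f^{(1)}(10)) = 1/12 · (-2.32418e-07 − (-4.00000e-05)) = 3.31397e-06.
Running total after k=1: 0.000372276.
Correction k=2: B_{4}/4! · (f^{(3)}(28) − f^{(3)}(10)) = −1/720 · (-8.89355e-09 − (-1.20000e-05)) = -1.66543e-08.
Running total after k=2: 0.000372259.
Correction k=3: B_{6}/6! · (f^{(5)}(28) − f^{(5)}(10)) = 1/30240 · (-6.35253e-10 − (-6.72000e-06)) = 2.22201e-10.
Running total after k=3: 0.000372260.
Correction k=4: B_{8}/8! · (f^{(7)}(28) − f^{(7)}(10)) = −1/1209600 · (-7.29245e-11 − (-6.04800e-06)) = -4.99994e-12.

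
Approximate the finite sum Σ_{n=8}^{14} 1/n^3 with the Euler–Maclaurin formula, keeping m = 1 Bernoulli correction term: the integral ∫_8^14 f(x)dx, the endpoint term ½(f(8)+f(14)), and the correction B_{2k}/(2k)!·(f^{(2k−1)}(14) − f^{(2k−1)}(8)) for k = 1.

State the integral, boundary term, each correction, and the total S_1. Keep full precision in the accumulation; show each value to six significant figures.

S_1 ≈ 0.00647479

Integral: ∫_8^14 1/x^3 dx = 0.00526148.
Boundary: ½(f(8) + f(14)) = ½(0.00195312 + 0.000364431) = 0.00115878.
Running total after boundary: 0.00642026.
Correction k=1: B_{2}/2! · (f^{(1)}(14) − f^{(1)}(8)) = 1/12 · (-7.80925e-05 − (-0.000732422)) = 5.45275e-05.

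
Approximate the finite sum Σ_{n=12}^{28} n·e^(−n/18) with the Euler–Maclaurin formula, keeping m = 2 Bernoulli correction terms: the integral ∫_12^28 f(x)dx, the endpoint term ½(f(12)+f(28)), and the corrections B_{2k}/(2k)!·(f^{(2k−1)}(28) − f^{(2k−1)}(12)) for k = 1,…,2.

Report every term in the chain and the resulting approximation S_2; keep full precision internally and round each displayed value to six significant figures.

∫_12^28 x·e^(−x/18) dx evaluates to 102.478.
½[f(12) + f(28)] = ½[6.16101 + 5.91002] = 6.03551.
Integral + boundary = 108.513.
Order-1 term: 1/12 · (-0.117262 − 0.171139) = -0.0240334.
Partial sum through k=1: 108.489.
Order-2 term: −1/720 · (0.000940994 − 0.00369745) = 3.82841e-06.

S_2 ≈ 108.489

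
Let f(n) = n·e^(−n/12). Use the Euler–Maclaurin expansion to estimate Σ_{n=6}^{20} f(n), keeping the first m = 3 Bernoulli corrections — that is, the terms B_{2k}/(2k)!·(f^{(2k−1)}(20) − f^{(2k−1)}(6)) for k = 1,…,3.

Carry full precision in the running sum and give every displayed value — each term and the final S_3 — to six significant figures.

The integral term ∫_6^20 x·e^(−x/12) dx = 58.4824.
½[f(6) + f(20)] = ½[3.63918 + 3.77751] = 3.70835.
Running total after boundary: 62.1907.
Correction k=1: B_{2}/2! · (f^{(1)}(20) − f^{(1)}(6)) = 1/12 · (-0.125917 − 0.303265) = -0.0357652.
Running total after k=1: 62.1550.
Correction k=2: B_{4}/4! · (f^{(3)}(20) − f^{(3)}(6)) = −1/720 · (0.00174885 − 0.0105300) = 1.21961e-05.
Running total after k=2: 62.1550.
Correction k=3: B_{6}/6! · (f^{(5)}(20) − f^{(5)}(6)) = 1/30240 · (3.03619e-05 − 0.000131626) = -3.34867e-09.

S_3 ≈ 62.1550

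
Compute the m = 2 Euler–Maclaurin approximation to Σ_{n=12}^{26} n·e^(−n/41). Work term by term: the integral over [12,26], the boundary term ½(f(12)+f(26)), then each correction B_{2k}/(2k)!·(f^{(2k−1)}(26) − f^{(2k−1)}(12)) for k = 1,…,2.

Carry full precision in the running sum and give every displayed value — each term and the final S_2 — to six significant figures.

∫_12^26 x·e^(−x/41) dx evaluates to 164.644.
½[f(12) + f(26)] = ½[8.95510 + 13.7901] = 11.3726.
Integral + boundary = 176.017.
Order-1 term: 1/12 · (0.194044 − 0.527842) = -0.0278164.
After k=1: 175.989.
Order-2 term: −1/720 · (0.000746473 − 0.00120188) = 6.32509e-07.

S_2 ≈ 175.989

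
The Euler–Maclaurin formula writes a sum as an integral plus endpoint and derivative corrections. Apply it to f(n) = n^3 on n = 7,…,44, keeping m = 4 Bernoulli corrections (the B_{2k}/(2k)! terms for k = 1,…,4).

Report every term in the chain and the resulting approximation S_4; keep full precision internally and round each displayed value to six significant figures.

S_4 ≈ 979659

The integral term ∫_7^44 x^3 dx = 936424.
Boundary: ½(f(7) + f(44)) = ½(343.000 + 85184.0) = 42763.5.
So far: 979187.
k=1: B_{2}/(2)! × [f^{(1)}(44) − f^{(1)}(7)] = 1/12 × (5808.00 − 147.000) = 471.750.
Running total after k=1: 979659.
k=2: B_{4}/(4)! × [f^{(3)}(44) − f^{(3)}(7)] = −1/720 × (6.00000 − 6.00000) = 0.00000.
Running total after k=2: 979659.
k=3: B_{6}/(6)! × [f^{(5)}(44) − f^{(5)}(7)] = 1/30240 × (0.00000 − 0.00000) = 0.00000.
Running total after k=3: 979659.
k=4: B_{8}/(8)! × [f^{(7)}(44) − f^{(7)}(7)] = −1/1209600 × (0.00000 − 0.00000) = 0.00000.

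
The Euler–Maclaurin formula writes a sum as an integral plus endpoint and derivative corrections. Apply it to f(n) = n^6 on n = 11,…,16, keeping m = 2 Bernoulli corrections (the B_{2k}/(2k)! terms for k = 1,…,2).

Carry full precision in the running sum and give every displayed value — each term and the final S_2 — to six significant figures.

The integral term ∫_11^16 x^6 dx = 3.55640e+07.
Endpoint term: (f(11) + f(16))/2 = (1.77156e+06 + 1.67772e+07)/2 = 9.27439e+06.
Integral + boundary = 4.48384e+07.
Correction k=1: B_{2}/2! · (f^{(1)}(16) − f^{(1)}(11)) = 1/12 · (6.29146e+06 − 966306) = 443762.
Partial sum through k=1: 4.52822e+07.
Correction k=2: B_{4}/4! · (f^{(3)}(16) − f^{(3)}(11)) = −1/720 · (491520 − 159720) = -460.833.

S_2 ≈ 4.52817e+07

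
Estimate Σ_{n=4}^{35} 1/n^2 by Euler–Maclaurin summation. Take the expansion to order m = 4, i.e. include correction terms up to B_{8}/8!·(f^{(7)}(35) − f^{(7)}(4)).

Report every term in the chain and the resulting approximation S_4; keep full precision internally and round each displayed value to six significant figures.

The integral term ∫_4^35 1/x^2 dx = 0.221429.
Boundary: ½(f(4) + f(35)) = ½(0.0625000 + 0.000816327) = 0.0316582.
Integral + boundary = 0.253087.
Correction k=1: B_{2}/2! · (f^{(1)}(35) − f^{(1)}(4)) = 1/12 · (-4.66472e-05 − (-0.0312500)) = 0.00260028.
Running total after k=1: 0.255687.
Correction k=2: B_{4}/4! · (f^{(3)}(35) − f^{(3)}(4)) = −1/720 · (-4.56952e-07 − (-0.0234375)) = -3.25514e-05.
Running total after k=2: 0.255654.
Correction k=3: B_{6}/6! · (f^{(5)}(35) − f^{(5)}(4)) = 1/30240 · (-1.11907e-08 − (-0.0439453)) = 1.45322e-06.
Running total after k=3: 0.255656.
Correction k=4: B_{8}/8! · (f^{(7)}(35) − f^{(7)}(4)) = −1/1209600 · (-5.11574e-10 − (-0.153809)) = -1.27157e-07.

S_4 ≈ 0.255656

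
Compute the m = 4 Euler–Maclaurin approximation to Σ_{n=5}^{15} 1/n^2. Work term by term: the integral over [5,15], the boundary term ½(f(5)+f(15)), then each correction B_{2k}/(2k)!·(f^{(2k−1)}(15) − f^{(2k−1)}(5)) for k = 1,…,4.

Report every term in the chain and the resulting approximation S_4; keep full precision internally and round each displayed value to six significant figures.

S_4 ≈ 0.156829

∫_5^15 1/x^2 dx evaluates to 0.133333.
Endpoint term: (f(5) + f(15))/2 = (0.0400000 + 0.00444444)/2 = 0.0222222.
Integral + boundary = 0.155556.
Order-1 term: 1/12 · (-0.000592593 − (-0.0160000)) = 0.00128395.
After k=1: 0.156840.
Order-2 term: −1/720 · (-3.16049e-05 − (-0.00768000)) = -1.06228e-05.
After k=2: 0.156829.
Order-3 term: 1/30240 · (-4.21399e-06 − (-0.00921600)) = 3.04623e-07.
After k=3: 0.156829.
Order-4 term: −1/1209600 · (-1.04882e-06 − (-0.0206438)) = -1.70658e-08.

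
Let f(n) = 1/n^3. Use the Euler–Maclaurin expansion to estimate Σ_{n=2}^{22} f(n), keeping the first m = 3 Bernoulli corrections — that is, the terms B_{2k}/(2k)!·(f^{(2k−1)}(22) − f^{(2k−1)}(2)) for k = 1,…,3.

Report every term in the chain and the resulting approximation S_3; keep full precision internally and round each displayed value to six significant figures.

S_3 ≈ 0.201161

The integral term ∫_2^22 1/x^3 dx = 0.123967.
Boundary: ½(f(2) + f(22)) = ½(0.125000 + 9.39144e-05) = 0.0625470.
Integral + boundary = 0.186514.
k=1: B_{2}/(2)! × [f^{(1)}(22) − f^{(1)}(2)] = 1/12 × (-1.28065e-05 − (-0.187500)) = 0.0156239.
Partial sum through k=1: 0.202138.
k=2: B_{4}/(4)! × [f^{(3)}(22) − f^{(3)}(2)] = −1/720 × (-5.29194e-07 − (-0.937500)) = -0.00130208.
Partial sum through k=2: 0.200836.
k=3: B_{6}/(6)! × [f^{(5)}(22) − f^{(5)}(2)] = 1/30240 × (-4.59218e-08 − (-9.84375)) = 0.000325521.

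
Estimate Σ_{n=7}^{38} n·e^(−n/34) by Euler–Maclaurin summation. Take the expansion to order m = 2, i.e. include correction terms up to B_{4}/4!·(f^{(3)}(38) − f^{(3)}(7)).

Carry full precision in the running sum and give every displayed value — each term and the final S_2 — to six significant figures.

∫_7^38 x·e^(−x/34) dx evaluates to 334.002.
Endpoint term: (f(7) + f(38))/2 = (5.69750 + 12.4278)/2 = 9.06267.
Integral + boundary = 343.065.
Order-1 term: 1/12 · (-0.0384763 − 0.646355) = -0.0570693.
After k=1: 343.008.
Order-2 term: −1/720 · (0.000532544 − 0.00196731) = 1.99273e-06.

S_2 ≈ 343.008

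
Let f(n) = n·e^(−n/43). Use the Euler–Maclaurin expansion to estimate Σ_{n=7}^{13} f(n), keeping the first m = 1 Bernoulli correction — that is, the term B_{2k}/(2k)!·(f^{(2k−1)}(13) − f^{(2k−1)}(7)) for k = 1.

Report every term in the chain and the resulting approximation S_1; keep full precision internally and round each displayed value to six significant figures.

S_1 ≈ 55.0189

∫_7^13 x·e^(−x/43) dx evaluates to 47.2569.
½[f(7) + f(13)] = ½[5.94838 + 9.60827] = 7.77832.
Integral + boundary = 55.0352.
Correction k=1: B_{2}/2! · (f^{(1)}(13) − f^{(1)}(7)) = 1/12 · (0.515649 − 0.711435) = -0.0163154.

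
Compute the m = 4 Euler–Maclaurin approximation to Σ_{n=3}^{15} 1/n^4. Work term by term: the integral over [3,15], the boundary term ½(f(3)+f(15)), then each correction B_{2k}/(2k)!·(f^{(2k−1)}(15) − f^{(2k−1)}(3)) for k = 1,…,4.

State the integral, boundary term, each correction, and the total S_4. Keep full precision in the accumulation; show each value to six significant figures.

S_4 ≈ 0.0197332

Integral: ∫_3^15 1/x^4 dx = 0.0122469.
Endpoint term: (f(3) + f(15))/2 = (0.0123457 + 1.97531e-05)/2 = 0.00618272.
So far: 0.0184296.
Order-1 term: 1/12 · (-5.26749e-06 − (-0.0164609)) = 0.00137130.
After k=1: 0.0198009.
Order-2 term: −1/720 · (-7.02332e-07 − (-0.0548697)) = -7.62069e-05.
After k=2: 0.0197247.
Order-3 term: 1/30240 · (-1.74803e-07 − (-0.341411)) = 1.12901e-05.
After k=3: 0.0197360.
Order-4 term: −1/1209600 · (-6.99210e-08 − (-3.41411)) = -2.82251e-06.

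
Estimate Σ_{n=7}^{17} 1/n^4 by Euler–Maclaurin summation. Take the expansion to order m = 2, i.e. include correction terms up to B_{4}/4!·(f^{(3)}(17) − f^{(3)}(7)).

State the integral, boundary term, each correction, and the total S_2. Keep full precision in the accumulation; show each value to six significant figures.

S_2 ≈ 0.00113760

Integral: ∫_7^17 1/x^4 dx = 0.000903970.
½[f(7) + f(17)] = ½[0.000416493 + 1.19730e-05] = 0.000214233.
Integral + boundary = 0.00111820.
Correction k=1: B_{2}/2! · (f^{(1)}(17) − f^{(1)}(7)) = 1/12 · (-2.81719e-06 − (-0.000237996)) = 1.95982e-05.
Partial sum through k=1: 0.00113780.
Correction k=2: B_{4}/4! · (f^{(3)}(17) − f^{(3)}(7)) = −1/720 · (-2.92441e-07 − (-0.000145712)) = -2.01971e-07.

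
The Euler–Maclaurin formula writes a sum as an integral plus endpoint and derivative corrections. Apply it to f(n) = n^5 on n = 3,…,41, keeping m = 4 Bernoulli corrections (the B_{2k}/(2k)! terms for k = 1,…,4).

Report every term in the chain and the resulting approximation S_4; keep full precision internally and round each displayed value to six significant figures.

Integral: ∫_3^41 x^5 dx = 7.91684e+08.
½[f(3) + f(41)] = ½[243.000 + 1.15856e+08] = 5.79282e+07.
Running total after boundary: 8.49612e+08.
Order-1 term: 1/12 · (1.41288e+07 − 405.000) = 1.17737e+06.
Running total after k=1: 8.50790e+08.
Order-2 term: −1/720 · (100860 − 540.000) = -139.333.
Running total after k=2: 8.50789e+08.
Order-3 term: 1/30240 · (120.000 − 120.000) = 0.00000.
Running total after k=3: 8.50789e+08.
Order-4 term: −1/1209600 · (0.00000 − 0.00000) = 0.00000.

S_4 ≈ 8.50789e+08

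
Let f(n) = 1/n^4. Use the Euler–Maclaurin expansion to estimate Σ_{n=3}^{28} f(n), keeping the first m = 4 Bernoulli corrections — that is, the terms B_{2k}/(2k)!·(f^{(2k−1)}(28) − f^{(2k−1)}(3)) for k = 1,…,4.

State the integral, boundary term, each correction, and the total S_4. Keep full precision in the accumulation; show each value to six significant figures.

The integral term ∫_3^28 1/x^4 dx = 0.0123305.
½[f(3) + f(28)] = ½[0.0123457 + 1.62693e-06] = 0.00617365.
So far: 0.0185041.
Order-1 term: 1/12 · (-2.32418e-07 − (-0.0164609)) = 0.00137172.
Partial sum through k=1: 0.0198759.
Order-2 term: −1/720 · (-8.89355e-09 − (-0.0548697)) = -7.62079e-05.
Partial sum through k=2: 0.0197997.
Order-3 term: 1/30240 · (-6.35253e-10 − (-0.341411)) = 1.12901e-05.
Partial sum through k=3: 0.0198110.
Order-4 term: −1/1209600 · (-7.29245e-11 − (-3.41411)) = -2.82251e-06.

S_4 ≈ 0.0198081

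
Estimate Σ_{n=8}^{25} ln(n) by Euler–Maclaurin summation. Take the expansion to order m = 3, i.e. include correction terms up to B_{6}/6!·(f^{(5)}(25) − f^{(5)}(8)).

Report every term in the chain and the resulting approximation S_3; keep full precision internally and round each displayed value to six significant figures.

S_3 ≈ 49.4784

The integral term ∫_8^25 ln(x) dx = 46.8364.
Boundary: ½(f(8) + f(25)) = ½(2.07944 + 3.21888) = 2.64916.
So far: 49.4855.
k=1: B_{2}/(2)! × [f^{(1)}(25) − f^{(1)}(8)] = 1/12 × (0.0400000 − 0.125000) = -0.00708333.
Running total after k=1: 49.4784.
k=2: B_{4}/(4)! × [f^{(3)}(25) − f^{(3)}(8)] = −1/720 × (0.000128000 − 0.00390625) = 5.24757e-06.
Running total after k=2: 49.4784.
k=3: B_{6}/(6)! × [f^{(5)}(25) − f^{(5)}(8)] = 1/30240 × (2.45760e-06 − 0.000732422) = -2.41390e-08.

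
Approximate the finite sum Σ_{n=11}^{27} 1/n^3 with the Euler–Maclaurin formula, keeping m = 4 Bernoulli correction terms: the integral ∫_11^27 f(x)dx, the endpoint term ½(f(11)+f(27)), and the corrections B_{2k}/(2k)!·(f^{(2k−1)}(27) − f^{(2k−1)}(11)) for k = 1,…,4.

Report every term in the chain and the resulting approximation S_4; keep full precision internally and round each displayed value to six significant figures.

S_4 ≈ 0.00386398

∫_11^27 1/x^3 dx evaluates to 0.00344636.
½[f(11) + f(27)] = ½[0.000751315 + 5.08053e-05] = 0.000401060.
So far: 0.00384742.
k=1: B_{2}/(2)! × [f^{(1)}(27) − f^{(1)}(11)] = 1/12 × (-5.64503e-06 − (-0.000204904)) = 1.66049e-05.
After k=1: 0.00386403.
k=2: B_{4}/(4)! × [f^{(3)}(27) − f^{(3)}(11)] = −1/720 × (-1.54870e-07 − (-3.38684e-05)) = -4.68244e-08.
After k=2: 0.00386398.
k=3: B_{6}/(6)! × [f^{(5)}(27) − f^{(5)}(11)] = 1/30240 × (-8.92258e-09 − (-1.17560e-05)) = 3.88461e-10.
After k=3: 0.00386398.
k=4: B_{8}/(8)! × [f^{(7)}(27) − f^{(7)}(11)] = −1/1209600 × (-8.81242e-10 − (-6.99530e-06)) = -5.78242e-12.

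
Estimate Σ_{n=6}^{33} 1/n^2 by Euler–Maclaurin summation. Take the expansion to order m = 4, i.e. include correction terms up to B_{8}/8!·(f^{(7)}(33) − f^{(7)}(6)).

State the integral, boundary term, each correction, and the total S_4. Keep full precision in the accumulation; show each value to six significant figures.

∫_6^33 1/x^2 dx evaluates to 0.136364.
Boundary: ½(f(6) + f(33)) = ½(0.0277778 + 0.000918274) = 0.0143480.
So far: 0.150712.
k=1: B_{2}/(2)! × [f^{(1)}(33) − f^{(1)}(6)] = 1/12 × (-5.56529e-05 − (-0.00925926)) = 0.000766967.
Partial sum through k=1: 0.151479.
k=2: B_{4}/(4)! × [f^{(3)}(33) − f^{(3)}(6)] = −1/720 × (-6.13256e-07 − (-0.00308642)) = -4.28584e-06.
Partial sum through k=2: 0.151474.
k=3: B_{6}/(6)! × [f^{(5)}(33) − f^{(5)}(6)] = 1/30240 × (-1.68941e-08 − (-0.00257202)) = 8.50529e-08.
Partial sum through k=3: 0.151474.
k=4: B_{8}/(8)! × [f^{(7)}(33) − f^{(7)}(6)] = −1/1209600 × (-8.68750e-10 − (-0.00400091)) = -3.30763e-09.

S_4 ≈ 0.151474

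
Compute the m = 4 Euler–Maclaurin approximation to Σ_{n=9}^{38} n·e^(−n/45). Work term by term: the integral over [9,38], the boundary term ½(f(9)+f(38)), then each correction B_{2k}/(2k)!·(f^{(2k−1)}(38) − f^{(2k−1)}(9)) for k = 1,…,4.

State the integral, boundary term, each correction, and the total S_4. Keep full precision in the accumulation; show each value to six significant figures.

The integral term ∫_9^38 x·e^(−x/45) dx = 384.227.
½[f(9) + f(38)] = ½[7.36858 + 16.3323] = 11.8504.
Running total after boundary: 396.078.
k=1: B_{2}/(2)! × [f^{(1)}(38) − f^{(1)}(9)] = 1/12 × (0.0668572 − 0.654985) = -0.0490106.
After k=1: 396.029.
k=2: B_{4}/(4)! × [f^{(3)}(38) − f^{(3)}(9)] = −1/720 × (0.000457506 − 0.00113207) = 9.36898e-07.
After k=2: 396.029.
k=3: B_{6}/(6)! × [f^{(5)}(38) − f^{(5)}(9)] = 1/30240 × (4.35553e-07 − 9.58368e-07) = -1.72888e-11.
After k=3: 396.029.
k=4: B_{8}/(8)! × [f^{(7)}(38) − f^{(7)}(9)] = −1/1209600 × (3.18606e-10 − 6.70463e-10) = 2.90887e-16.

S_4 ≈ 396.029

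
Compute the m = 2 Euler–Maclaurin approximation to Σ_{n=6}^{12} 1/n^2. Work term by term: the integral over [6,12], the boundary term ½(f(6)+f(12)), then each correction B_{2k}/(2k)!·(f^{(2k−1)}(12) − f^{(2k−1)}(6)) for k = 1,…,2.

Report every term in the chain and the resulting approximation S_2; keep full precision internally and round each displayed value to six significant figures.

Integral: ∫_6^12 1/x^2 dx = 0.0833333.
½[f(6) + f(12)] = ½[0.0277778 + 0.00694444] = 0.0173611.
So far: 0.100694.
Correction k=1: B_{2}/2! · (f^{(1)}(12) − f^{(1)}(6)) = 1/12 · (-0.00115741 − (-0.00925926)) = 0.000675154.
Partial sum through k=1: 0.101370.
Correction k=2: B_{4}/4! · (f^{(3)}(12) − f^{(3)}(6)) = −1/720 · (-9.64506e-05 − (-0.00308642)) = -4.15273e-06.

S_2 ≈ 0.101365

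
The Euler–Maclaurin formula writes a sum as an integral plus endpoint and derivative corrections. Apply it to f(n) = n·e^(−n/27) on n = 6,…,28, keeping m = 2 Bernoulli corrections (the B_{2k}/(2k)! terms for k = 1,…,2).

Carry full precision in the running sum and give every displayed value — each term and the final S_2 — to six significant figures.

S_2 ≈ 194.332

Integral: ∫_6^28 x·e^(−x/27) dx = 187.019.
Endpoint term: (f(6) + f(28))/2 = (4.80442 + 9.92610)/2 = 7.36526.
Running total after boundary: 194.385.
Correction k=1: B_{2}/2! · (f^{(1)}(28) − f^{(1)}(6)) = 1/12 · (-0.0131298 − 0.622796) = -0.0529938.
Running total after k=1: 194.332.
Correction k=2: B_{4}/4! · (f^{(3)}(28) − f^{(3)}(6)) = −1/720 · (0.000954564 − 0.00305113) = 2.91189e-06.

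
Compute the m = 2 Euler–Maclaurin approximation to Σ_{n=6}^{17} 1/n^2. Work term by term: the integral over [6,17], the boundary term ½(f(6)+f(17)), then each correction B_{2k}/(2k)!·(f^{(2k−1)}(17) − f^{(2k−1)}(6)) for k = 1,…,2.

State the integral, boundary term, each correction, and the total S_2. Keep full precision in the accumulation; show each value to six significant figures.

S_2 ≈ 0.124196

The integral term ∫_6^17 1/x^2 dx = 0.107843.
Endpoint term: (f(6) + f(17))/2 = (0.0277778 + 0.00346021)/2 = 0.0156190.
Integral + boundary = 0.123462.
Order-1 term: 1/12 · (-0.000407083 − (-0.00925926)) = 0.000737681.
Running total after k=1: 0.124200.
Order-2 term: −1/720 · (-1.69031e-05 − (-0.00308642)) = -4.26322e-06.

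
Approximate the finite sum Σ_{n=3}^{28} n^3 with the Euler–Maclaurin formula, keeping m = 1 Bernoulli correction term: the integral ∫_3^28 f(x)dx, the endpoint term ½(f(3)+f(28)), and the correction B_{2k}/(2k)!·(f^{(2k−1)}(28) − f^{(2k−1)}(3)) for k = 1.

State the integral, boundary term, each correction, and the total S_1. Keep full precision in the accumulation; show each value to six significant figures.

Integral: ∫_3^28 x^3 dx = 153644.
Boundary: ½(f(3) + f(28)) = ½(27.0000 + 21952.0) = 10989.5.
Running total after boundary: 164633.
k=1: B_{2}/(2)! × [f^{(1)}(28) − f^{(1)}(3)] = 1/12 × (2352.00 − 27.0000) = 193.750.

S_1 ≈ 164827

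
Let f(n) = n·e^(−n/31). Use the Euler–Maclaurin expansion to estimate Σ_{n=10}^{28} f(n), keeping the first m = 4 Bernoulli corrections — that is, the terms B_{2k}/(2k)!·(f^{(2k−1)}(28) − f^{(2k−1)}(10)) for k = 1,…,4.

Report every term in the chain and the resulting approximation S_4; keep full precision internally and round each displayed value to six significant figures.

The integral term ∫_10^28 x·e^(−x/31) dx = 179.336.
½[f(10) + f(28)] = ½[7.24278 + 11.3473] = 9.29503.
Integral + boundary = 188.631.
Correction k=1: B_{2}/2! · (f^{(1)}(28) − f^{(1)}(10)) = 1/12 · (0.0392187 − 0.490640) = -0.0376184.
Partial sum through k=1: 188.593.
Correction k=2: B_{4}/4! · (f^{(3)}(28) − f^{(3)}(10)) = −1/720 · (0.000884224 − 0.00201789) = 1.57454e-06.
Partial sum through k=2: 188.593.
Correction k=3: B_{6}/6! · (f^{(5)}(28) − f^{(5)}(10)) = 1/30240 · (1.79775e-06 − 3.66830e-06) = -6.18567e-11.
Partial sum through k=3: 188.593.
Correction k=4: B_{8}/8! · (f^{(7)}(28) − f^{(7)}(10)) = −1/1209600 · (2.78397e-09 − 5.44933e-09) = 2.20351e-15.

S_4 ≈ 188.593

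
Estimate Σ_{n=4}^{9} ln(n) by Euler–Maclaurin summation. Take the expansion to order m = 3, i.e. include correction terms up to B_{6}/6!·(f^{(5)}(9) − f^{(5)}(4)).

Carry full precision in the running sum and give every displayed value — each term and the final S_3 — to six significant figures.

Integral: ∫_4^9 ln(x) dx = 9.22984.
Endpoint term: (f(4) + f(9))/2 = (1.38629 + 2.19722)/2 = 1.79176.
Integral + boundary = 11.0216.
Order-1 term: 1/12 · (0.111111 − 0.250000) = -0.0115741.
After k=1: 11.0100.
Order-2 term: −1/720 · (0.00274348 − 0.0312500) = 3.95924e-05.
After k=2: 11.0101.
Order-3 term: 1/30240 · (0.000406442 − 0.0234375) = -7.61609e-07.

S_3 ≈ 11.0101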